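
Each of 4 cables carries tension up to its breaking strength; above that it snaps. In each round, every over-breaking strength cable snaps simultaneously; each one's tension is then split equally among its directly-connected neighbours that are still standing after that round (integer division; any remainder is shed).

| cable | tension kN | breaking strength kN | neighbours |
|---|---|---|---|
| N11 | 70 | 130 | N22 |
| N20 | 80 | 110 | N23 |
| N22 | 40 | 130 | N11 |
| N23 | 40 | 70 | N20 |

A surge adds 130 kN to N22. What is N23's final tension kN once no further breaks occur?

40

Round 1 — N22 at 170 > 130. N22 snaps.
  N22 sheds 170 kN to N11: 170 each.
    N11: 70+170 = 240 > 130
Round 2 — N11 snaps.
  N11 sheds 240 kN: no online neighbours, lost.
No further breaks.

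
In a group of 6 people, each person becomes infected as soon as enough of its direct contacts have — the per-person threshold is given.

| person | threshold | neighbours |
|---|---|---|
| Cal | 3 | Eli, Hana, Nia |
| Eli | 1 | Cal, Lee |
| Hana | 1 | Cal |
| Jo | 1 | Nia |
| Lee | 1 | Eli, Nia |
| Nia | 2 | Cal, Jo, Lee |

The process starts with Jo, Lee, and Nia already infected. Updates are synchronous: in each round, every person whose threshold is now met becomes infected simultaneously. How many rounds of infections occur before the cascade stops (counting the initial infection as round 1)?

2

Round 1 — Jo, Lee, Nia become infected (initial).
Round 2 — checking thresholds:
  Cal: 1 of 3 neighbours < 3, below threshold.
  Eli: 1 of 2 neighbours ≥ 1, becomes infected.
Round 3 — no new infections; cascade stops.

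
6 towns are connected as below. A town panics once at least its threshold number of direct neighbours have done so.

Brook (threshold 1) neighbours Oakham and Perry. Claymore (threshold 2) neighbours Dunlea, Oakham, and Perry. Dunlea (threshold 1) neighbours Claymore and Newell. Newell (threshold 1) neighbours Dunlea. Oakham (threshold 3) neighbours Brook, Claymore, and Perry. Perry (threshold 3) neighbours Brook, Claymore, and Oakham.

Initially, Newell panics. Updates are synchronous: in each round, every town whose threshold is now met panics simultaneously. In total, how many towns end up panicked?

2

Round 1 — Newell panics (initial).
Round 2 — checking thresholds:
  Dunlea: 1 of 2 neighbours ≥ 1, panics.
Round 3 — no new panics; cascade stops.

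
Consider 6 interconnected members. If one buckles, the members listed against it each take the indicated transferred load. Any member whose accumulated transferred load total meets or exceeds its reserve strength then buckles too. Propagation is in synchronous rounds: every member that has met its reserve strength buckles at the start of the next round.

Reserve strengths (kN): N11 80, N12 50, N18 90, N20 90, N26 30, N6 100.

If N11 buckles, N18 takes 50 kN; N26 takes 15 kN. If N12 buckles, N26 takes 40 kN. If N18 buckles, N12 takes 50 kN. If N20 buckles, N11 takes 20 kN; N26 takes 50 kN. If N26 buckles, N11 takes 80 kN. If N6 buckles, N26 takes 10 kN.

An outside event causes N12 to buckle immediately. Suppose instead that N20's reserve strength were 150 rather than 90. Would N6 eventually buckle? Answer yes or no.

With N20's reserve strength at 150:
Round 1 — N12 buckles (initial).
  N26: +40 → 40 ≥ 30
Round 2 — N26 buckles.
  N11: +80 → 80 ≥ 80
Round 3 — N11 buckles.
  N18: +50 → 50 < 90
No further bucklings.

no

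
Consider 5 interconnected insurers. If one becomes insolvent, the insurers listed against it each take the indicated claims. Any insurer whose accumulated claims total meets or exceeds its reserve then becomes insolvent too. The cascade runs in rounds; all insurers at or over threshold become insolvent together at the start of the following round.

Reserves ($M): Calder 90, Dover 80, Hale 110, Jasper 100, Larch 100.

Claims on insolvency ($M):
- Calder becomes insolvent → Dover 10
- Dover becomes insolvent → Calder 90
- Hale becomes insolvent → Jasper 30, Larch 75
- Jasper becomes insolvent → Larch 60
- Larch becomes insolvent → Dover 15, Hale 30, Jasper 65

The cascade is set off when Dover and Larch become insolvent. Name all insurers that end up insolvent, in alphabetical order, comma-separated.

Calder, Dover, Larch

Round 1 — Dover, Larch become insolvent (initial).
  Calder: +90 → 90 ≥ 90
  Hale: +30 → 30 < 110
  Jasper: +65 → 65 < 100
Round 2 — Calder becomes insolvent.
No further insolvencies.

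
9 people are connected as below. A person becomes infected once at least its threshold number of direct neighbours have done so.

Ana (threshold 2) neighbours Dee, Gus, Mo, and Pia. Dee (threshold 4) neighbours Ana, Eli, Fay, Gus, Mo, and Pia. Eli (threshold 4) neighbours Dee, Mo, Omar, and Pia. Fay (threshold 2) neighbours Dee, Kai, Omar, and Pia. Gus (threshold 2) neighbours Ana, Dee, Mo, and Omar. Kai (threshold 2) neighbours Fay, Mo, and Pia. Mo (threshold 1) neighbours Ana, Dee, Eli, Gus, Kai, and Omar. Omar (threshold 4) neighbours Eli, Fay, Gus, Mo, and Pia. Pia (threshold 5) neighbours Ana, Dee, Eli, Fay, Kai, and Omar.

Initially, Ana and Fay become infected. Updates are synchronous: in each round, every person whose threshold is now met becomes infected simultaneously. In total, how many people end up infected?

6

Round 1 — Ana, Fay become infected (initial).
Round 2 — checking thresholds:
  Dee: 2 of 6 neighbours < 4, below threshold.
  Gus: 1 of 4 neighbours < 2, below threshold.
  Kai: 1 of 3 neighbours < 2, below threshold.
  Mo: 1 of 6 neighbours ≥ 1, becomes infected.
  Omar: 1 of 5 neighbours < 4, below threshold.
  Pia: 2 of 6 neighbours < 5, below threshold.
Round 3 — checking thresholds:
  Dee: 3 of 6 neighbours < 4, below threshold.
  Eli: 1 of 4 neighbours < 4, below threshold.
  Gus: 2 of 4 neighbours ≥ 2, becomes infected.
  Kai: 2 of 3 neighbours ≥ 2, becomes infected.
  Omar: 2 of 5 neighbours < 4, below threshold.
  Pia: 2 of 6 neighbours < 5, below threshold.
Round 4 — checking thresholds:
  Dee: 4 of 6 neighbours ≥ 4, becomes infected.
  Eli: 1 of 4 neighbours < 4, below threshold.
  Omar: 3 of 5 neighbours < 4, below threshold.
  Pia: 3 of 6 neighbours < 5, below threshold.
Round 5 — no new infections; cascade stops.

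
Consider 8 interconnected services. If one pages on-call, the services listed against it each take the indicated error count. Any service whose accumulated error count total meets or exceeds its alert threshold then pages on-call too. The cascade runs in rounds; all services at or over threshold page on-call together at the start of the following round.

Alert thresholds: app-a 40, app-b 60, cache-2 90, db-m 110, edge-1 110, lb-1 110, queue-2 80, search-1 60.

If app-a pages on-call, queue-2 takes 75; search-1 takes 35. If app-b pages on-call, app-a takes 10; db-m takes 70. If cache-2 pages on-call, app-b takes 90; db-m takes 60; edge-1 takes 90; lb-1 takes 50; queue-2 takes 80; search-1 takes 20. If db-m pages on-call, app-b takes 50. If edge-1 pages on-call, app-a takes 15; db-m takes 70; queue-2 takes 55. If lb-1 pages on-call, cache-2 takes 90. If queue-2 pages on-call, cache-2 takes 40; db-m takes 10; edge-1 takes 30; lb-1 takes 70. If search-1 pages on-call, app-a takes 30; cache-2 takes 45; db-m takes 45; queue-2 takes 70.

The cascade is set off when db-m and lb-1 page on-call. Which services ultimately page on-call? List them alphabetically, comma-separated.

app-b, cache-2, db-m, edge-1, lb-1, queue-2

Round 1 — db-m, lb-1 page on-call (initial).
  app-b: +50 → 50 < 60
  cache-2: +90 → 90 ≥ 90
Round 2 — cache-2 pages on-call.
  app-b: +90 → 140 ≥ 60
  edge-1: +90 → 90 < 110
  queue-2: +80 → 80 ≥ 80
  search-1: +20 → 20 < 60
Round 3 — app-b, queue-2 page on-call.
  app-a: +10 → 10 < 40
  edge-1: +30 → 120 ≥ 110
Round 4 — edge-1 pages on-call.
  app-a: +15 → 25 < 40
No further pages.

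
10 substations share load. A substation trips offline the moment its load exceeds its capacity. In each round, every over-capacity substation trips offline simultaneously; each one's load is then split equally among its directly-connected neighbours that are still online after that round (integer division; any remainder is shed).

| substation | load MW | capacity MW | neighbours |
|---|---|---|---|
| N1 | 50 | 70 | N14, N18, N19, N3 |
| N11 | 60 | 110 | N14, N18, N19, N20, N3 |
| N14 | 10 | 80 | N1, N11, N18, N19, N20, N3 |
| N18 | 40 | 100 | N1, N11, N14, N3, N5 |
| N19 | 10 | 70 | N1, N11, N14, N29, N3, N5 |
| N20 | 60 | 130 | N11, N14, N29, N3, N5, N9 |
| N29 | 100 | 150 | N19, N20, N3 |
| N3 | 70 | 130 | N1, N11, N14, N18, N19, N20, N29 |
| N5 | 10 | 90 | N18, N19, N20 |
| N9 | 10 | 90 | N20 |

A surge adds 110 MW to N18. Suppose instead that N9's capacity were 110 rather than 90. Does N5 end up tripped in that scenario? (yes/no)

With N9's capacity at 110:
Round 1 — N18 at 150 > 100. N18 trips offline.
  N18 sheds 150 MW to N1, N11, N14, N3, N5: 30 each.
    N1: 50+30 = 80 > 70
    N11: 60+30 = 90 ≤ 110
    N14: 10+30 = 40 ≤ 80
    N3: 70+30 = 100 ≤ 130
    N5: 10+30 = 40 ≤ 90
Round 2 — N1 trips offline.
  N1 sheds 80 MW to N14, N19, N3: 26 each (2 lost).
    N14: 40+26 = 66 ≤ 80
    N19: 10+26 = 36 ≤ 70
    N3: 100+26 = 126 ≤ 130
No further trips.

no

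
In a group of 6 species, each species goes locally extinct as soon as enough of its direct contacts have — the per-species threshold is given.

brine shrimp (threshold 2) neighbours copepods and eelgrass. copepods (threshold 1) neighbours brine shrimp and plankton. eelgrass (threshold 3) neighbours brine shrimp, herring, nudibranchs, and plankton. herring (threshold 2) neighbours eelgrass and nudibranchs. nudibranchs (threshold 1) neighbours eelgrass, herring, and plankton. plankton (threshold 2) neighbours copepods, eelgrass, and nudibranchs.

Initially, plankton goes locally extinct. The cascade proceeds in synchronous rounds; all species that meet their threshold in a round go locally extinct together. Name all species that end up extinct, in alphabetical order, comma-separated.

copepods, nudibranchs, plankton

Round 1 — plankton goes locally extinct (initial).
Round 2 — checking thresholds:
  copepods: 1 of 2 neighbours ≥ 1, goes locally extinct.
  eelgrass: 1 of 4 neighbours < 3, not yet.
  nudibranchs: 1 of 3 neighbours ≥ 1, goes locally extinct.
Round 3 — no new extinctions; cascade stops.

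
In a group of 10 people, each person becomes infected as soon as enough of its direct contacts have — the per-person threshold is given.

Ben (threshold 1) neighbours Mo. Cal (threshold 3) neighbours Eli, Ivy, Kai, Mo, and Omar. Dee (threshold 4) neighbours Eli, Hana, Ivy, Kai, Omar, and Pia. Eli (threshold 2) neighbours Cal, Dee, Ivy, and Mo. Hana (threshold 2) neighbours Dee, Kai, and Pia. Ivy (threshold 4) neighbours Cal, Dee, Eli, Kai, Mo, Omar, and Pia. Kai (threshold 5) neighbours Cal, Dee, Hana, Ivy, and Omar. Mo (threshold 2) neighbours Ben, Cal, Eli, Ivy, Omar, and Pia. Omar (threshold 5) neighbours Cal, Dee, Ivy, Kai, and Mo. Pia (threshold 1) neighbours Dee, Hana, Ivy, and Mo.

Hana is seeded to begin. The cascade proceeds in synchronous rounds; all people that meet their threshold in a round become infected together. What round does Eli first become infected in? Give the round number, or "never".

Round 1 — Hana becomes infected (initial).
Round 2 — checking thresholds:
  Dee: 1 of 6 neighbours < 4, holds.
  Kai: 1 of 5 neighbours < 5, holds.
  Pia: 1 of 4 neighbours ≥ 1, becomes infected.
Round 3 — no new infections; cascade stops.

never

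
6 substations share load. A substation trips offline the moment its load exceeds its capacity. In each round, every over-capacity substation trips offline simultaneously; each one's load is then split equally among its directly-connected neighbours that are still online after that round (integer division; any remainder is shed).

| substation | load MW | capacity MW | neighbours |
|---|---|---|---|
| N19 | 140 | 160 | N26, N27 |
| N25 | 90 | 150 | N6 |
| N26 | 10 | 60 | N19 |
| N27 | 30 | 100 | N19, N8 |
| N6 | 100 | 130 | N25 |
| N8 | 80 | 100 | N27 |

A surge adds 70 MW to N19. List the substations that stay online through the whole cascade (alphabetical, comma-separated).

N25, N6

Round 1 — N19 at 210 > 160. N19 trips offline.
  N19 sheds 210 MW to N26, N27: 105 each.
    N26: 10+105 = 115 > 60
    N27: 30+105 = 135 > 100
Round 2 — N26, N27 trip offline.
  N26 sheds 115 MW: no online neighbours, lost.
  N27 sheds 135 MW to N8: 135 each.
    N8: 80+135 = 215 > 100
Round 3 — N8 trips offline.
  N8 sheds 215 MW: no online neighbours, lost.
No further trips.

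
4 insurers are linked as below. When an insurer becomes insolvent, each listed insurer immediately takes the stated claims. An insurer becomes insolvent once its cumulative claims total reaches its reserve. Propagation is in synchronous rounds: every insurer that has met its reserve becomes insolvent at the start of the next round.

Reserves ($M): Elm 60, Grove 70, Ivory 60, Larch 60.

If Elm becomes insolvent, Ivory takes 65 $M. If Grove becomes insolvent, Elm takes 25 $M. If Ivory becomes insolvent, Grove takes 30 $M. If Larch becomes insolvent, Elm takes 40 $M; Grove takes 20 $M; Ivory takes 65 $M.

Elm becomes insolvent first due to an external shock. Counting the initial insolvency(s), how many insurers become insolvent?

2

Round 1 — Elm becomes insolvent (initial).
  Ivory: +65 → 65 ≥ 60
Round 2 — Ivory becomes insolvent.
  Grove: +30 → 30 < 70
No further insolvencies.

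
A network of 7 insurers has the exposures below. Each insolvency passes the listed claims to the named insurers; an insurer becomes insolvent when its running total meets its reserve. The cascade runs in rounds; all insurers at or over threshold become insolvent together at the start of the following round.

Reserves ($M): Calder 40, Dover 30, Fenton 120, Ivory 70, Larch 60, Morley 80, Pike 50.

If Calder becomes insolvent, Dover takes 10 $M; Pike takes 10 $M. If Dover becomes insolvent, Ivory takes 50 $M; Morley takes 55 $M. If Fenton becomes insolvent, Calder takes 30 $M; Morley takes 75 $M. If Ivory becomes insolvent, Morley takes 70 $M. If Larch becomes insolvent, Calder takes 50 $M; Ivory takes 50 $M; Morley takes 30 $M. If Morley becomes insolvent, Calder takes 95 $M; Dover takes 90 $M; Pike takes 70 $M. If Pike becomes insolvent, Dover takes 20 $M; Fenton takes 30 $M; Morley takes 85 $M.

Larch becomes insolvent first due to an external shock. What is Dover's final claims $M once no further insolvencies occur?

10

Round 1 — Larch becomes insolvent (initial).
  Calder: +50 → 50 ≥ 40
  Ivory: +50 → 50 < 70
  Morley: +30 → 30 < 80
Round 2 — Calder becomes insolvent.
  Dover: +10 → 10 < 30
  Pike: +10 → 10 < 50
No further insolvencies.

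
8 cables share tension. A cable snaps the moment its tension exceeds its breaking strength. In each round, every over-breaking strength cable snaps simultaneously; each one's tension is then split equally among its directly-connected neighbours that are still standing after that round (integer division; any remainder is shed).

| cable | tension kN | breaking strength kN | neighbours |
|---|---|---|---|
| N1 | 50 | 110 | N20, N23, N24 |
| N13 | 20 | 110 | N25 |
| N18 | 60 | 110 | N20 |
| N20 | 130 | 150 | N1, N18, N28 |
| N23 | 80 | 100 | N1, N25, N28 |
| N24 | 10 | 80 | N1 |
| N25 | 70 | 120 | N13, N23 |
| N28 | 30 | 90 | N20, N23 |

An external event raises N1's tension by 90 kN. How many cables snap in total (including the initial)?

7

Round 1 — N1 at 140 > 110. N1 snaps.
  N1 sheds 140 kN to N20, N23, N24: 46 each (2 lost).
    N20: 130+46 = 176 > 150
    N23: 80+46 = 126 > 100
    N24: 10+46 = 56 ≤ 80
Round 2 — N20, N23 snap.
  N20 sheds 176 kN to N18, N28: 88 each.
    N18: 60+88 = 148 > 110
    N28: 30+88 = 118 > 90
  N23 sheds 126 kN to N25, N28: 63 each.
    N25: 70+63 = 133 > 120
    N28: 118+63 = 181 > 90
Round 3 — N18, N25, N28 snap.
  N18 sheds 148 kN: no online neighbours, lost.
  N25 sheds 133 kN to N13: 133 each.
    N13: 20+133 = 153 > 110
  N28 sheds 181 kN: no online neighbours, lost.
Round 4 — N13 snaps.
  N13 sheds 153 kN: no online neighbours, lost.
No further breaks.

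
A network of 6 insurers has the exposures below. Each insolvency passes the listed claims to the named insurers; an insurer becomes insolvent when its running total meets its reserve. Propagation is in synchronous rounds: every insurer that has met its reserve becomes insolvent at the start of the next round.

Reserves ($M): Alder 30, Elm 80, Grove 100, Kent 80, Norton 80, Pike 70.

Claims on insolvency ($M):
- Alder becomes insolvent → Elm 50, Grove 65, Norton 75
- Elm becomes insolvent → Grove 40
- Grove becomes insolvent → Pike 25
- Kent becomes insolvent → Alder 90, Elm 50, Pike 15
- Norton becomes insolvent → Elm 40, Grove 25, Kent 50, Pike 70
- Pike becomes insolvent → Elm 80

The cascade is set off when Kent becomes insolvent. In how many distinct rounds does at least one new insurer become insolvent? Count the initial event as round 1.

Round 1 — Kent becomes insolvent (initial).
  Alder: +90 → 90 ≥ 30
  Elm: +50 → 50 < 80
  Pike: +15 → 15 < 70
Round 2 — Alder becomes insolvent.
  Elm: +50 → 100 ≥ 80
  Grove: +65 → 65 < 100
  Norton: +75 → 75 < 80
Round 3 — Elm becomes insolvent.
  Grove: +40 → 105 ≥ 100
Round 4 — Grove becomes insolvent.
  Pike: +25 → 40 < 70
No further insolvencies.

4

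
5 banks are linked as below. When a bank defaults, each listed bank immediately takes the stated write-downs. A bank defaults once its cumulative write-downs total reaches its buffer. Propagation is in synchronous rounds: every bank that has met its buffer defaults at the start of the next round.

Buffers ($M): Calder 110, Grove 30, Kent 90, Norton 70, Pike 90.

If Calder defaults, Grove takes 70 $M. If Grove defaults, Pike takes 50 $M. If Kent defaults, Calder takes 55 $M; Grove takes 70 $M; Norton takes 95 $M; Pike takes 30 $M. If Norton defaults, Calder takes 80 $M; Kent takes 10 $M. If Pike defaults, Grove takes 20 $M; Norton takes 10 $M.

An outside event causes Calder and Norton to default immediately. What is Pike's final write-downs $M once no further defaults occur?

Round 1 — Calder, Norton default (initial).
  Grove: +70 → 70 ≥ 30
  Kent: +10 → 10 < 90
Round 2 — Grove defaults.
  Pike: +50 → 50 < 90
No further defaults.

50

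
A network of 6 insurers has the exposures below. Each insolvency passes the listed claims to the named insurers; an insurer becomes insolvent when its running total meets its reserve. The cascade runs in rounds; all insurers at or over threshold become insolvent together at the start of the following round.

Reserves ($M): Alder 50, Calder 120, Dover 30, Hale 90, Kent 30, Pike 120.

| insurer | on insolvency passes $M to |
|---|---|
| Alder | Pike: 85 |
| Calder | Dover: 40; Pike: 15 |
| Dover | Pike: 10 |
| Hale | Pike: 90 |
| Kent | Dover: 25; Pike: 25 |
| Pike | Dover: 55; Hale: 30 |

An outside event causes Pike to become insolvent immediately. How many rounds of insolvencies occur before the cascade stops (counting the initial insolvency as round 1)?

Round 1 — Pike becomes insolvent (initial).
  Dover: +55 → 55 ≥ 30
  Hale: +30 → 30 < 90
Round 2 — Dover becomes insolvent.
No further insolvencies.

2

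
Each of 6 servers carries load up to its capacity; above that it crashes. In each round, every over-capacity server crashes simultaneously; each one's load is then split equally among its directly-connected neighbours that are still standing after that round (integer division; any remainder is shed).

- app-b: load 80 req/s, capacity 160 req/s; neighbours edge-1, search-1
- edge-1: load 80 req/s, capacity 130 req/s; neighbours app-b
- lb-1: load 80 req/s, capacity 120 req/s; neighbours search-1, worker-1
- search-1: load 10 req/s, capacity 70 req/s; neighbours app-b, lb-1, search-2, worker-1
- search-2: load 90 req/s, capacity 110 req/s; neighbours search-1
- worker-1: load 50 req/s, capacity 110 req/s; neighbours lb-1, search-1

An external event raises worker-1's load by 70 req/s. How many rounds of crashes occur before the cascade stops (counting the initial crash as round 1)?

5

Round 1 — worker-1 at 120 > 110. worker-1 crashes.
  worker-1 sheds 120 req/s to lb-1, search-1: 60 each.
    lb-1: 80+60 = 140 > 120
    search-1: 10+60 = 70 ≤ 70
Round 2 — lb-1 crashes.
  lb-1 sheds 140 req/s to search-1: 140 each.
    search-1: 70+140 = 210 > 70
Round 3 — search-1 crashes.
  search-1 sheds 210 req/s to app-b, search-2: 105 each.
    app-b: 80+105 = 185 > 160
    search-2: 90+105 = 195 > 110
Round 4 — app-b, search-2 crash.
  app-b sheds 185 req/s to edge-1: 185 each.
    edge-1: 80+185 = 265 > 130
  search-2 sheds 195 req/s: no online neighbours, lost.
Round 5 — edge-1 crashes.
  edge-1 sheds 265 req/s: no online neighbours, lost.
No further crashes.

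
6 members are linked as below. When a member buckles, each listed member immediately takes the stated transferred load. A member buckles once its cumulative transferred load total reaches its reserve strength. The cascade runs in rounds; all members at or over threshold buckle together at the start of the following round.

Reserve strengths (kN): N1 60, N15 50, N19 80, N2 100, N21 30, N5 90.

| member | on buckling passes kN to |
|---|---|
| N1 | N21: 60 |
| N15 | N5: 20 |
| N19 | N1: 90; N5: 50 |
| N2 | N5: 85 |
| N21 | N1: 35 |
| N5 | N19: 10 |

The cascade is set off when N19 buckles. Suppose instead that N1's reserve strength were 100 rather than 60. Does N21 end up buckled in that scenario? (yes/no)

no

With N1's reserve strength at 100:
Round 1 — N19 buckles (initial).
  N1: +90 → 90 < 100
  N5: +50 → 50 < 90
No further bucklings.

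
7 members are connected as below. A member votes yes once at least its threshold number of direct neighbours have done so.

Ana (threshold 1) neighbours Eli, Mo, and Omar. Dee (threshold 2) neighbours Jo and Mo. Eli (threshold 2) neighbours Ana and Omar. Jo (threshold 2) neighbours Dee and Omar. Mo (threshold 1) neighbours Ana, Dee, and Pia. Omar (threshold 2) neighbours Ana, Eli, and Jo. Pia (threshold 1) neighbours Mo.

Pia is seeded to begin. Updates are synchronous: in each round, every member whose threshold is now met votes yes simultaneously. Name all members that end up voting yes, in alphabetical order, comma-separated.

Round 1 — Pia votes yes (initial).
Round 2 — checking thresholds:
  Mo: 1 of 3 neighbours ≥ 1, votes yes.
Round 3 — checking thresholds:
  Ana: 1 of 3 neighbours ≥ 1, votes yes.
  Dee: 1 of 2 neighbours < 2, holds.
Round 4 — no new yes votes; cascade stops.

Ana, Mo, Pia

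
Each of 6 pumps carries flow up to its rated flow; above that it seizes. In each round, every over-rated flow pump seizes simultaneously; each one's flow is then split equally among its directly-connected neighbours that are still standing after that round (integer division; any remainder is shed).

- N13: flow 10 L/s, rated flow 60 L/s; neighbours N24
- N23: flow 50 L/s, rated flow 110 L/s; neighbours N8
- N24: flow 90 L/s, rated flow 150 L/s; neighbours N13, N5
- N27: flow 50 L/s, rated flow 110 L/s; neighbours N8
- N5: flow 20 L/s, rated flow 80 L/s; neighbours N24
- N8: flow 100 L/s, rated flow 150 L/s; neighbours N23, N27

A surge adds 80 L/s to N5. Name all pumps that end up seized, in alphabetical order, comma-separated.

N13, N24, N5

Round 1 — N5 at 100 > 80. N5 seizes.
  N5 sheds 100 L/s to N24: 100 each.
    N24: 90+100 = 190 > 150
Round 2 — N24 seizes.
  N24 sheds 190 L/s to N13: 190 each.
    N13: 10+190 = 200 > 60
Round 3 — N13 seizes.
  N13 sheds 200 L/s: no online neighbours, lost.
No further seizures.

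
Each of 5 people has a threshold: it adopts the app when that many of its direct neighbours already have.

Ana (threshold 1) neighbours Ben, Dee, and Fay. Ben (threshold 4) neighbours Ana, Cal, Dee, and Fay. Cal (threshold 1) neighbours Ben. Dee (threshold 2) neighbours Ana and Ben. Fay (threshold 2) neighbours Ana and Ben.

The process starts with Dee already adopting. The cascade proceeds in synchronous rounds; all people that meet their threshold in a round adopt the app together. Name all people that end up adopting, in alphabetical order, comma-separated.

Ana, Dee

Round 1 — Dee adopts the app (initial).
Round 2 — checking thresholds:
  Ana: 1 of 3 neighbours ≥ 1, adopts the app.
  Ben: 1 of 4 neighbours < 4, not yet.
Round 3 — no new adoptions; cascade stops.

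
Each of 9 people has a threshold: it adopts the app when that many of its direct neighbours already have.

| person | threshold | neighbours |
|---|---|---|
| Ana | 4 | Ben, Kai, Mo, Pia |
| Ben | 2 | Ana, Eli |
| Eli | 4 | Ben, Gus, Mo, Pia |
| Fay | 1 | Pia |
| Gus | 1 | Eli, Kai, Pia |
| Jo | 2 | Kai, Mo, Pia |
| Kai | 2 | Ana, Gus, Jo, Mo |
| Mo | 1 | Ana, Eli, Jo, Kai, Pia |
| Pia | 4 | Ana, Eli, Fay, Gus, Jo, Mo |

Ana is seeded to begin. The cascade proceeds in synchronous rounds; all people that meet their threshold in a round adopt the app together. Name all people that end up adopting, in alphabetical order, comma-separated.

Ana, Fay, Gus, Jo, Kai, Mo, Pia

Round 1 — Ana adopts the app (initial).
Round 2 — checking thresholds:
  Ben: 1 of 2 neighbours < 2, holds.
  Kai: 1 of 4 neighbours < 2, holds.
  Mo: 1 of 5 neighbours ≥ 1, adopts the app.
  Pia: 1 of 6 neighbours < 4, holds.
Round 3 — checking thresholds:
  Ben: 1 of 2 neighbours < 2, holds.
  Eli: 1 of 4 neighbours < 4, holds.
  Jo: 1 of 3 neighbours < 2, holds.
  Kai: 2 of 4 neighbours ≥ 2, adopts the app.
  Pia: 2 of 6 neighbours < 4, holds.
Round 4 — checking thresholds:
  Ben: 1 of 2 neighbours < 2, holds.
  Eli: 1 of 4 neighbours < 4, holds.
  Gus: 1 of 3 neighbours ≥ 1, adopts the app.
  Jo: 2 of 3 neighbours ≥ 2, adopts the app.
  Pia: 2 of 6 neighbours < 4, holds.
Round 5 — checking thresholds:
  Ben: 1 of 2 neighbours < 2, holds.
  Eli: 2 of 4 neighbours < 4, holds.
  Pia: 4 of 6 neighbours ≥ 4, adopts the app.
Round 6 — checking thresholds:
  Ben: 1 of 2 neighbours < 2, holds.
  Eli: 3 of 4 neighbours < 4, holds.
  Fay: 1 of 1 neighbours ≥ 1, adopts the app.
Round 7 — no new adoptions; cascade stops.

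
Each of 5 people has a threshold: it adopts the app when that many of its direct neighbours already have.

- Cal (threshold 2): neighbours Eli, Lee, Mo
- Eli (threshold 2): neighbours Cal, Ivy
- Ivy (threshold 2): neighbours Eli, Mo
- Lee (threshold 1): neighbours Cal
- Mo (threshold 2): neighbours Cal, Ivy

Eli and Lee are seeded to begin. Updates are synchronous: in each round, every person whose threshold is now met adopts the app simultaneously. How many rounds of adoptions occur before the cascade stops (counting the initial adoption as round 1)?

2

Round 1 — Eli, Lee adopt the app (initial).
Round 2 — checking thresholds:
  Cal: 2 of 3 neighbours ≥ 2, adopts the app.
  Ivy: 1 of 2 neighbours < 2, not yet.
Round 3 — no new adoptions; cascade stops.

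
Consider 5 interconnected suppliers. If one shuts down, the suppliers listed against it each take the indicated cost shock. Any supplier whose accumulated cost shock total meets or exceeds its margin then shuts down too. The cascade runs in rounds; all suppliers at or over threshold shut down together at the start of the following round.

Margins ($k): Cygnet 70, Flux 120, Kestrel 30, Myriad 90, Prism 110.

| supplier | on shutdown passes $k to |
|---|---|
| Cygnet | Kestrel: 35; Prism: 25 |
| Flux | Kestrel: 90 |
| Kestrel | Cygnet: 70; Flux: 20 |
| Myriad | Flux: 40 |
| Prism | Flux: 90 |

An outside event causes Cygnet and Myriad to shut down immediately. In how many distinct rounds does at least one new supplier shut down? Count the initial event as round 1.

2

Round 1 — Cygnet, Myriad shut down (initial).
  Flux: +40 → 40 < 120
  Kestrel: +35 → 35 ≥ 30
  Prism: +25 → 25 < 110
Round 2 — Kestrel shuts down.
  Flux: +20 → 60 < 120
No further shutdowns.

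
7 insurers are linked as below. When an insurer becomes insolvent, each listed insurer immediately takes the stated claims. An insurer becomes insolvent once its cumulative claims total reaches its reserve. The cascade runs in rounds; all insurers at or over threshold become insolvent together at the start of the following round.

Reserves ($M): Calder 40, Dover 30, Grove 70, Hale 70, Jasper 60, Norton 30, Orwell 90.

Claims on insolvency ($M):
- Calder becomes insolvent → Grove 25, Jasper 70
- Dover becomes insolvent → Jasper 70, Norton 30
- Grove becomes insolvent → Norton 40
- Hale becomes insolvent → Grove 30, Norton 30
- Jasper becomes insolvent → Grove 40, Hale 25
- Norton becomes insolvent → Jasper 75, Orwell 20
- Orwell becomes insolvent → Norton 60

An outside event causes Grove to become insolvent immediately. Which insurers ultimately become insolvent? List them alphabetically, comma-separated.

Round 1 — Grove becomes insolvent (initial).
  Norton: +40 → 40 ≥ 30
Round 2 — Norton becomes insolvent.
  Jasper: +75 → 75 ≥ 60
  Orwell: +20 → 20 < 90
Round 3 — Jasper becomes insolvent.
  Hale: +25 → 25 < 70
No further insolvencies.

Grove, Jasper, Norton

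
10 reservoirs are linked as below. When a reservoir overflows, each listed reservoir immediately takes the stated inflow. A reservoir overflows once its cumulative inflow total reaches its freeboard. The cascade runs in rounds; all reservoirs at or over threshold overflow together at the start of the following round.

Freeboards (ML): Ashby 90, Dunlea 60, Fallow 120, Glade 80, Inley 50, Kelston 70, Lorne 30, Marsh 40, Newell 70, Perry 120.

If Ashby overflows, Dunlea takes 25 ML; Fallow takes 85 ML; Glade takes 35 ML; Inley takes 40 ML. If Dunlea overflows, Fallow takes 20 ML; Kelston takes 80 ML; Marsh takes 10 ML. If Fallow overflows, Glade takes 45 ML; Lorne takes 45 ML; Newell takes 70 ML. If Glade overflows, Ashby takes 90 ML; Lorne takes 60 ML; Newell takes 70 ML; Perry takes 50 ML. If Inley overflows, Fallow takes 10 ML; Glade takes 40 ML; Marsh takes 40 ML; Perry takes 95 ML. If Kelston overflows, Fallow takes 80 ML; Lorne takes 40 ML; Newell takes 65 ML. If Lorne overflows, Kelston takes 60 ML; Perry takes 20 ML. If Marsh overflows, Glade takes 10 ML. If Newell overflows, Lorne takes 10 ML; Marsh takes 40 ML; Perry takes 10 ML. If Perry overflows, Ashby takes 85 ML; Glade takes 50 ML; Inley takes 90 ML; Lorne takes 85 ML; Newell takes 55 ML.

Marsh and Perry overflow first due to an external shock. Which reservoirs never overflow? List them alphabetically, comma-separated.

Round 1 — Marsh, Perry overflow (initial).
  Ashby: +85 → 85 < 90
  Glade: +10+50 → 60 < 80
  Inley: +90 → 90 ≥ 50
  Lorne: +85 → 85 ≥ 30
  Newell: +55 → 55 < 70
Round 2 — Inley, Lorne overflow.
  Fallow: +10 → 10 < 120
  Glade: +40 → 100 ≥ 80
  Kelston: +60 → 60 < 70
Round 3 — Glade overflows.
  Ashby: +90 → 175 ≥ 90
  Newell: +70 → 125 ≥ 70
Round 4 — Ashby, Newell overflow.
  Dunlea: +25 → 25 < 60
  Fallow: +85 → 95 < 120
No further overflows.

Dunlea, Fallow, Kelston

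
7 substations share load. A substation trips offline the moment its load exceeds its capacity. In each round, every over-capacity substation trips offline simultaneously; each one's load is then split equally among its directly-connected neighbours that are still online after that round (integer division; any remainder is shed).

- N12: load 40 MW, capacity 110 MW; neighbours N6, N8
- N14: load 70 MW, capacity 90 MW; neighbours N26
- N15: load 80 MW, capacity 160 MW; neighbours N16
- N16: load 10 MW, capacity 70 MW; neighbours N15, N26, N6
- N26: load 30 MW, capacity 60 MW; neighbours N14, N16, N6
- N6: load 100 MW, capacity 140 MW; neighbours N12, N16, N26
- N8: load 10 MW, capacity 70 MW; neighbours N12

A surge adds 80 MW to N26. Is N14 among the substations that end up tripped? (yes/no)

Round 1 — N26 at 110 > 60. N26 trips offline.
  N26 sheds 110 MW to N14, N16, N6: 36 each (2 lost).
    N14: 70+36 = 106 > 90
    N16: 10+36 = 46 ≤ 70
    N6: 100+36 = 136 ≤ 140
Round 2 — N14 trips offline.
  N14 sheds 106 MW: no online neighbours, lost.
No further trips.

yes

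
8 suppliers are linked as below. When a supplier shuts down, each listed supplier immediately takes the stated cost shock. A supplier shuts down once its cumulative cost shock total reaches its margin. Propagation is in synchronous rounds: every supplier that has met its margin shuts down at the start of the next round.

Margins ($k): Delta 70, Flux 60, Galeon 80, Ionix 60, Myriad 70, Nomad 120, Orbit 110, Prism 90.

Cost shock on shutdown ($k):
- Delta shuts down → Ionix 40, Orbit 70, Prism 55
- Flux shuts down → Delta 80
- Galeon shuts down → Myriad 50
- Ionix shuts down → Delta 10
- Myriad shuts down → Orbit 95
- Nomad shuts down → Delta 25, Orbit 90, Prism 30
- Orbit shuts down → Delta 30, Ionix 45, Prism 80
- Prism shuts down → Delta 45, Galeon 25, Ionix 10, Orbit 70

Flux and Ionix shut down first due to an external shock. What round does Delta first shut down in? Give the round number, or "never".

Round 1 — Flux, Ionix shut down (initial).
  Delta: +80+10 → 90 ≥ 70
Round 2 — Delta shuts down.
  Orbit: +70 → 70 < 110
  Prism: +55 → 55 < 90
No further shutdowns.

2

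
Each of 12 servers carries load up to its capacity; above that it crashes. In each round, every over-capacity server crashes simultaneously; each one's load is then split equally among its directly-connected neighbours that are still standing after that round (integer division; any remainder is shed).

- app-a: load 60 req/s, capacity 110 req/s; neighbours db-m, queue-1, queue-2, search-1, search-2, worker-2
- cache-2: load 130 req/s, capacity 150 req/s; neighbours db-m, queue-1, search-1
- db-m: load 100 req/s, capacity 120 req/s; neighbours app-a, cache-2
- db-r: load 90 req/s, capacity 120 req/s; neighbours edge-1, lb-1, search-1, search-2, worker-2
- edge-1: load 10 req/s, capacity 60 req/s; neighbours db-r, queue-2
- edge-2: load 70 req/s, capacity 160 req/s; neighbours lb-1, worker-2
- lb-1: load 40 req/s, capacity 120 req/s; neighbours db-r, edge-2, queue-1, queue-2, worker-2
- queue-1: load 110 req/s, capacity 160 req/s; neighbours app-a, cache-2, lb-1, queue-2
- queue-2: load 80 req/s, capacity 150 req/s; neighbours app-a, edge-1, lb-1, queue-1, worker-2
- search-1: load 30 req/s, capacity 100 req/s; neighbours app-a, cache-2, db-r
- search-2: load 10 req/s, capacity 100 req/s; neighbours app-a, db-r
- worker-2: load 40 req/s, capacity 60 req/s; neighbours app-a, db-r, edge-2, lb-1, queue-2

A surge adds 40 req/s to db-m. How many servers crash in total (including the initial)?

12

Round 1 — db-m at 140 > 120. db-m crashes.
  db-m sheds 140 req/s to app-a, cache-2: 70 each.
    app-a: 60+70 = 130 > 110
    cache-2: 130+70 = 200 > 150
Round 2 — app-a, cache-2 crash.
  app-a sheds 130 req/s to queue-1, queue-2, search-1, search-2, worker-2: 26 each.
    queue-1: 110+26 = 136 ≤ 160
    queue-2: 80+26 = 106 ≤ 150
    search-1: 30+26 = 56 ≤ 100
    search-2: 10+26 = 36 ≤ 100
    worker-2: 40+26 = 66 > 60
  cache-2 sheds 200 req/s to queue-1, search-1: 100 each.
    queue-1: 136+100 = 236 > 160
    search-1: 56+100 = 156 > 100
Round 3 — queue-1, search-1, worker-2 crash.
  queue-1 sheds 236 req/s to lb-1, queue-2: 118 each.
    lb-1: 40+118 = 158 > 120
    queue-2: 106+118 = 224 > 150
  search-1 sheds 156 req/s to db-r: 156 each.
    db-r: 90+156 = 246 > 120
  worker-2 sheds 66 req/s to db-r, edge-2, lb-1, queue-2: 16 each (2 lost).
    db-r: 246+16 = 262 > 120
    edge-2: 70+16 = 86 ≤ 160
    lb-1: 158+16 = 174 > 120
    queue-2: 224+16 = 240 > 150
Round 4 — db-r, lb-1, queue-2 crash.
  db-r sheds 262 req/s to edge-1, search-2: 131 each.
    edge-1: 10+131 = 141 > 60
    search-2: 36+131 = 167 > 100
  lb-1 sheds 174 req/s to edge-2: 174 each.
    edge-2: 86+174 = 260 > 160
  queue-2 sheds 240 req/s to edge-1: 240 each.
    edge-1: 141+240 = 381 > 60
Round 5 — edge-1, edge-2, search-2 crash.
  edge-1 sheds 381 req/s: no online neighbours, lost.
  edge-2 sheds 260 req/s: no online neighbours, lost.
  search-2 sheds 167 req/s: no online neighbours, lost.
No further crashes.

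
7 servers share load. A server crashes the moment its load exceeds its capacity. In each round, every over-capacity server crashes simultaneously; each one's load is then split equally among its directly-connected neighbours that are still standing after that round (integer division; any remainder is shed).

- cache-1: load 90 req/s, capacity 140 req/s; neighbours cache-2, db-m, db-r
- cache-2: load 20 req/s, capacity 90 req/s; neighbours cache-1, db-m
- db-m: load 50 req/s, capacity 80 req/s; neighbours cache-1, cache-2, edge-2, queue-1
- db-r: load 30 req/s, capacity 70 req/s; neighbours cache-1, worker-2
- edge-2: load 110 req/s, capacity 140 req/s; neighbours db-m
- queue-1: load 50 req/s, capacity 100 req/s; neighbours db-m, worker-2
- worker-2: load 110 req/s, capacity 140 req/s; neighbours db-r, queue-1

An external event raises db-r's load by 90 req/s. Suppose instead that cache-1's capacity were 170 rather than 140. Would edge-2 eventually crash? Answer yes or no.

yes

With cache-1's capacity at 170:
Round 1 — db-r at 120 > 70. db-r crashes.
  db-r sheds 120 req/s to cache-1, worker-2: 60 each.
    cache-1: 90+60 = 150 ≤ 170
    worker-2: 110+60 = 170 > 140
Round 2 — worker-2 crashes.
  worker-2 sheds 170 req/s to queue-1: 170 each.
    queue-1: 50+170 = 220 > 100
Round 3 — queue-1 crashes.
  queue-1 sheds 220 req/s to db-m: 220 each.
    db-m: 50+220 = 270 > 80
Round 4 — db-m crashes.
  db-m sheds 270 req/s to cache-1, cache-2, edge-2: 90 each.
    cache-1: 150+90 = 240 > 170
    cache-2: 20+90 = 110 > 90
    edge-2: 110+90 = 200 > 140
Round 5 — cache-1, cache-2, edge-2 crash.
  cache-1 sheds 240 req/s: no online neighbours, lost.
  cache-2 sheds 110 req/s: no online neighbours, lost.
  edge-2 sheds 200 req/s: no online neighbours, lost.
No further crashes.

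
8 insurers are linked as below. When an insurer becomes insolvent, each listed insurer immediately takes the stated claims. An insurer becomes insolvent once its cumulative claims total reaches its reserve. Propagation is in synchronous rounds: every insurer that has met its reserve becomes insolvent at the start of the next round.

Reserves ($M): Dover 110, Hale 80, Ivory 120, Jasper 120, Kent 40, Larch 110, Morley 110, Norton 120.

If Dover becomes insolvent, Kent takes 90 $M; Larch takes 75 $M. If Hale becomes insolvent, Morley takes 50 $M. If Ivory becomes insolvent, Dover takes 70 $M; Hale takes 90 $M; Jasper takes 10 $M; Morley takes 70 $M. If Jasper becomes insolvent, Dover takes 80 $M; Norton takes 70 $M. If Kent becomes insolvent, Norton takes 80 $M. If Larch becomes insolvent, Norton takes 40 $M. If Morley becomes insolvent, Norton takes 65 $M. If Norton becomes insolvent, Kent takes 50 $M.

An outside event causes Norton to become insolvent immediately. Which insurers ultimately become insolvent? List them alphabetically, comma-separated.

Kent, Norton

Round 1 — Norton becomes insolvent (initial).
  Kent: +50 → 50 ≥ 40
Round 2 — Kent becomes insolvent.
No further insolvencies.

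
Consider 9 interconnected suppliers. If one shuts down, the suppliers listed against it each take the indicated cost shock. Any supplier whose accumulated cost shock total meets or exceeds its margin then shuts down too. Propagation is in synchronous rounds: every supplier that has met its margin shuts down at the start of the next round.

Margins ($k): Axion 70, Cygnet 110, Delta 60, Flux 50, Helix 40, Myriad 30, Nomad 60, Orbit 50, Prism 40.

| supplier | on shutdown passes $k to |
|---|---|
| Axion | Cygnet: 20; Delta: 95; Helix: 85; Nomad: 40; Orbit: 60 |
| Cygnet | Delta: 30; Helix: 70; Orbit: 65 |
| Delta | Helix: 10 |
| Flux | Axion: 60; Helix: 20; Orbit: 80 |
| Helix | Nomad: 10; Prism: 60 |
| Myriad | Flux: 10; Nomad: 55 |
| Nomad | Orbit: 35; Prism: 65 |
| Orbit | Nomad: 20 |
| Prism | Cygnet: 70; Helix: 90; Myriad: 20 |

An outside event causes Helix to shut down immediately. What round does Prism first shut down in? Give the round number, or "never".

Round 1 — Helix shuts down (initial).
  Nomad: +10 → 10 < 60
  Prism: +60 → 60 ≥ 40
Round 2 — Prism shuts down.
  Cygnet: +70 → 70 < 110
  Myriad: +20 → 20 < 30
No further shutdowns.

2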